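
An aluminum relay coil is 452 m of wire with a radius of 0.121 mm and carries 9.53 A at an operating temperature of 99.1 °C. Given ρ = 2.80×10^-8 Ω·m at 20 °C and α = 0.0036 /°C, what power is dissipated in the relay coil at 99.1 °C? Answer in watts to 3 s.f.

32100 W

A = πr² = π(1.2100e-04 m)² = 4.600e-08 m²
R₍20₎ = ρL/A = (2.80×10^-8)(452)/(4.600e-08) = 275.2 Ω
R₍99.1₎ = R₍20₎(1 + αΔT) = 275.2 × (1 + 0.0036×79.1) = 353.5 Ω
P = I²R = (9.53)² × 353.5 = 32100 W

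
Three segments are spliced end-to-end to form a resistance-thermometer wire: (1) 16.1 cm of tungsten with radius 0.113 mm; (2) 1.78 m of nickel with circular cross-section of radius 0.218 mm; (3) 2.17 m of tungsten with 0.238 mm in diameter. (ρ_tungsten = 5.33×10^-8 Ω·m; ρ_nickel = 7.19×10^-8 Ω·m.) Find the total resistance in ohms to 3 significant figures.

Seg 1: A = πr² = π(1.1300e-04 m)² = 4.011e-08 m²
R_1 = (5.33×10^-8)(0.161)/(4.011e-08) = 0.2139 Ω
Seg 2: A = πr² = π(2.1800e-04 m)² = 1.493e-07 m²
R_2 = (7.19×10^-8)(1.78)/(1.493e-07) = 0.8572 Ω
Seg 3: A = π(d/2)² = π(1.1900e-04 m)² = 4.449e-08 m²
R_3 = (5.33×10^-8)(2.17)/(4.449e-08) = 2.6 Ω
R_total = R_1 + R_2 + R_3 = 3.67 Ω

3.67 Ω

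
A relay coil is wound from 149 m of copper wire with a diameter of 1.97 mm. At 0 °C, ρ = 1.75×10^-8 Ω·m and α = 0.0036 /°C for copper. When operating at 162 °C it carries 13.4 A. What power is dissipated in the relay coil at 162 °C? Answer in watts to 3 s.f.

A = π(d/2)² = π(9.8500e-04 m)² = 3.048e-06 m²
R₍0₎ = ρL/A = (1.75×10^-8)(149)/(3.048e-06) = 0.8555 Ω
R₍162₎ = R₍0₎(1 + αΔT) = 0.8555 × (1 + 0.0036×162) = 1.354 Ω
P = I²R = (13.4)² × 1.354 = 243 W

243 W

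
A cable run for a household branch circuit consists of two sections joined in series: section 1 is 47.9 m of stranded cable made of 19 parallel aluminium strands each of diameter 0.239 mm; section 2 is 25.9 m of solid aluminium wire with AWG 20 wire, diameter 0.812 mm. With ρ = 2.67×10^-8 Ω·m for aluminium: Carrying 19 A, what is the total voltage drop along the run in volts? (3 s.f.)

53.9 V

Section 1: A_strand = π(1.1950e-04)² = 4.486e-08 m²; R₁ = ρL/(N·A_s) = (2.67×10^-8)(47.9)/(19×4.486e-08) = 1.5 Ω
Section 2: A = π(0.812/2 mm)² = π(4.0600e-04 m)² = 5.178e-07 m²
R₂ = (2.67×10^-8)(25.9)/(5.178e-07) = 1.335 Ω
R = R₁ + R₂ = 2.836 Ω
V = IR = 19 × 2.836 = 53.9 V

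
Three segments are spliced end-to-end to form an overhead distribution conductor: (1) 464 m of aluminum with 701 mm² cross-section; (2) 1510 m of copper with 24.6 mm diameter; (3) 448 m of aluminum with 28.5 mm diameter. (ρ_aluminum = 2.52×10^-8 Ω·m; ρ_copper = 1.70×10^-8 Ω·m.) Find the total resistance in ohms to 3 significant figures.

0.0884 Ω

Seg 1: A = 701 mm² = 7.010e-04 m²
R_1 = (2.52×10^-8)(464)/(7.010e-04) = 0.01668 Ω
Seg 2: A = π(d/2)² = π(1.2300e-02 m)² = 4.753e-04 m²
R_2 = (1.70×10^-8)(1510)/(4.753e-04) = 0.05401 Ω
Seg 3: A = π(d/2)² = π(1.4250e-02 m)² = 6.379e-04 m²
R_3 = (2.52×10^-8)(448)/(6.379e-04) = 0.0177 Ω
R_total = R_1 + R_2 + R_3 = 0.0884 Ω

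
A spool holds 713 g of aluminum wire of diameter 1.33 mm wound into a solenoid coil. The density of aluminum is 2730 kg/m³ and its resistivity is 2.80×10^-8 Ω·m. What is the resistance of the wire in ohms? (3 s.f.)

3.79 Ω

A = π(d/2)² = π(6.6500e-04 m)² = 1.3893e-06 m²
L = m/(density·A) = 0.713/(2730×1.3893e-06) = 188 m
R = ρL/A = (2.80×10^-8)(188)/(1.3893e-06) = 3.79 Ω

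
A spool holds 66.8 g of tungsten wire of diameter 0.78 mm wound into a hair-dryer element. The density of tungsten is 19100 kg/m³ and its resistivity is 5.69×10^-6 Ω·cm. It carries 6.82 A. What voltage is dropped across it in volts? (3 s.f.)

ρ = 5.69×10^-6 Ω·cm = 5.69×10^-8 Ω·m
A = π(d/2)² = π(3.9000e-04 m)² = 4.7784e-07 m²
L = m/(density·A) = 0.0668/(19100×4.7784e-07) = 7.319 m
R = ρL/A = (5.69×10^-8)(7.319)/(4.7784e-07) = 0.8716 Ω
V = IR = 6.82 × 0.8716 = 5.94 V

5.94 V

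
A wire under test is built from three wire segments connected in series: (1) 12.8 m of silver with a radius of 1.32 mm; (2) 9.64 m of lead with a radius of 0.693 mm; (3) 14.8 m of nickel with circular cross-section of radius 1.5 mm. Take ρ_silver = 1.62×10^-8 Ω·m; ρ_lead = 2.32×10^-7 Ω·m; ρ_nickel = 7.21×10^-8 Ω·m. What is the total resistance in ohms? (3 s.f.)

Seg 1: A = πr² = π(1.3200e-03 m)² = 5.474e-06 m²
R_1 = (1.62×10^-8)(12.8)/(5.474e-06) = 0.03788 Ω
Seg 2: A = πr² = π(6.9300e-04 m)² = 1.509e-06 m²
R_2 = (2.32×10^-7)(9.64)/(1.509e-06) = 1.482 Ω
Seg 3: A = πr² = π(1.5000e-03 m)² = 7.069e-06 m²
R_3 = (7.21×10^-8)(14.8)/(7.069e-06) = 0.151 Ω
R_total = R_1 + R_2 + R_3 = 1.67 Ω

1.67 Ω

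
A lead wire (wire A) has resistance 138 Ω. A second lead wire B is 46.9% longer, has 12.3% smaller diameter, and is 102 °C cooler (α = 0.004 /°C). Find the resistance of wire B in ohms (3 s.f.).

156 Ω

R ∝ ρL/d² with ρ ∝ (1+αΔT), so R_B/R_A = (1 + 46.9/100) × (1 − 12.3/100)⁻² × (1 − 0.004×102)
= 1.469 × 1.3 × 0.592 = 1.131
R_B = 1.131 × 138 = 156 Ω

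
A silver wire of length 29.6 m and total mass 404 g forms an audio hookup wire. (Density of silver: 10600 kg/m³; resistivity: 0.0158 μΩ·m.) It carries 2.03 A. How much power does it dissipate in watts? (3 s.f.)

ρ = 0.0158 μΩ·m = 1.58×10^-8 Ω·m
A = m/(density·L) = 0.404/(10600×29.6) = 1.2876e-06 m²
R = ρL/A = (1.58×10^-8)(29.6)/(1.2876e-06) = 0.3632 Ω
P = I²R = (2.03)² × 0.3632 = 1.50 W

1.50 W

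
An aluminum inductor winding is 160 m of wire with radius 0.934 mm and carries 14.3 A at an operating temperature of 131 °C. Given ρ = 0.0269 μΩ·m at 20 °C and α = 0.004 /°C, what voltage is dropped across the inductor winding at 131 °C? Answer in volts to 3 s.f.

32.4 V

ρ = 0.0269 μΩ·m = 2.69×10^-8 Ω·m
A = πr² = π(9.3400e-04 m)² = 2.741e-06 m²
R₍20₎ = ρL/A = (2.69×10^-8)(160)/(2.741e-06) = 1.57 Ω
R₍131₎ = R₍20₎(1 + αΔT) = 1.57 × (1 + 0.004×111) = 2.268 Ω
V = IR = 14.3 × 2.268 = 32.4 V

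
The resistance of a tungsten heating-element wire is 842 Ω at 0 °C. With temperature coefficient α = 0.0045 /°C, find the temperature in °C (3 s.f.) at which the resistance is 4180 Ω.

881 °C

R = R₀(1 + α(T − T₀)) ⇒ T = T₀ + (R/R₀ − 1)/α
T = 0 + (4180/842 − 1)/0.0045 = 0 + (3.964)/0.0045 = 881 °C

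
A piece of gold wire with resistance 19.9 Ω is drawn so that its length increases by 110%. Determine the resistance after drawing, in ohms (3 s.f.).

k = 1 + 110/100 = 2.1; volume constant ⇒ A' = A/k, so R' = k²R.
R' = 4.41 × 19.9 = 87.8 Ω

87.8 Ω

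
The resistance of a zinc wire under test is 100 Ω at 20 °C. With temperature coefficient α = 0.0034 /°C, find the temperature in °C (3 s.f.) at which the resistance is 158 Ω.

191 °C

R = R₀(1 + α(T − T₀)) ⇒ T = T₀ + (R/R₀ − 1)/α
T = 20 + (158/100 − 1)/0.0034 = 20 + (0.58)/0.0034 = 191 °C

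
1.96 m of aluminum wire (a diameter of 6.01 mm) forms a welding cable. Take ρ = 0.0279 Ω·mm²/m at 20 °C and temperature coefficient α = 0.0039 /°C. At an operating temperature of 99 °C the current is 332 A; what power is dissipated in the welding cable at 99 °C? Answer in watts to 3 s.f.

278 W

ρ = 0.0279 Ω·mm²/m = 2.79×10^-8 Ω·m
A = π(d/2)² = π(3.0050e-03 m)² = 2.837e-05 m²
R₍20₎ = ρL/A = (2.79×10^-8)(1.96)/(2.837e-05) = 0.001928 Ω
R₍99₎ = R₍20₎(1 + αΔT) = 0.001928 × (1 + 0.0039×79) = 0.002522 Ω
P = I²R = (332)² × 0.002522 = 278 W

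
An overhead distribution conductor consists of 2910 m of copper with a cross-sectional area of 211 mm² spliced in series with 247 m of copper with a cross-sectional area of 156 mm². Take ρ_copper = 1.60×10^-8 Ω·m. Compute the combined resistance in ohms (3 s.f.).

Segment 1: A = 211 mm² = 2.110e-04 m²
R₁ = ρL/A = (1.60×10^-8)(2910)/(2.110e-04) = 0.2207 Ω
Segment 2: A = 156 mm² = 1.560e-04 m²
R₂ = (1.60×10^-8)(247)/(1.560e-04) = 0.02533 Ω
R = R₁ + R₂ = 0.246 Ω

0.246 Ω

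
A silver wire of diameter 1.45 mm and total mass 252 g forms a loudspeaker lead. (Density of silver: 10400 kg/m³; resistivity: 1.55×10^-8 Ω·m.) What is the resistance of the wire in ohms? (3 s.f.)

0.138 Ω

A = π(d/2)² = π(7.2500e-04 m)² = 1.6513e-06 m²
L = m/(density·A) = 0.252/(10400×1.6513e-06) = 14.67 m
R = ρL/A = (1.55×10^-8)(14.67)/(1.6513e-06) = 0.138 Ω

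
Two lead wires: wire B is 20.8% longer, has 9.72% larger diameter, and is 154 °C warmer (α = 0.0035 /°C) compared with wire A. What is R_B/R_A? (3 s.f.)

R ∝ ρL/d² with ρ ∝ (1+αΔT), so R_B/R_A = (1 + 20.8/100) × (1 + 9.72/100)⁻² × (1 + 0.0035×154)
= 1.208 × 0.8307 × 1.539 = 1.54

1.54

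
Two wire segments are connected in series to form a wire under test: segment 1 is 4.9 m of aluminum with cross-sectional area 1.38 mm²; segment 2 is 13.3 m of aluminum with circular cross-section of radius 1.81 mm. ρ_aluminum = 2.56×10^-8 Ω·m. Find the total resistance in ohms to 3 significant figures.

Segment 1: A = 1.38 mm² = 1.380e-06 m²
R₁ = ρL/A = (2.56×10^-8)(4.9)/(1.380e-06) = 0.0909 Ω
Segment 2: A = πr² = π(1.8100e-03 m)² = 1.029e-05 m²
R₂ = (2.56×10^-8)(13.3)/(1.029e-05) = 0.03308 Ω
R = R₁ + R₂ = 0.124 Ω

0.124 Ω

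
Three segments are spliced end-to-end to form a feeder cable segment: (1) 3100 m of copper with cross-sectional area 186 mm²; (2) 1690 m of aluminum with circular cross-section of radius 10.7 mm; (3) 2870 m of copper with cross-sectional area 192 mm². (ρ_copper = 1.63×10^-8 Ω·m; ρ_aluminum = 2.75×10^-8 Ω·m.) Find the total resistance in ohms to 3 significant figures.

0.645 Ω

Seg 1: A = 186 mm² = 1.860e-04 m²
R_1 = (1.63×10^-8)(3100)/(1.860e-04) = 0.2717 Ω
Seg 2: A = πr² = π(1.0700e-02 m)² = 3.597e-04 m²
R_2 = (2.75×10^-8)(1690)/(3.597e-04) = 0.1292 Ω
Seg 3: A = 192 mm² = 1.920e-04 m²
R_3 = (1.63×10^-8)(2870)/(1.920e-04) = 0.2437 Ω
R_total = R_1 + R_2 + R_3 = 0.645 Ω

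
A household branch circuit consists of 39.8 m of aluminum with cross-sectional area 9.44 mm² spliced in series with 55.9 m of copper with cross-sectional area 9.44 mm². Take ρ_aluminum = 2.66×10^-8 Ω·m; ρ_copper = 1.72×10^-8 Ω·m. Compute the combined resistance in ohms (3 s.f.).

0.214 Ω

Segment 1: A = 9.44 mm² = 9.440e-06 m²
R₁ = ρL/A = (2.66×10^-8)(39.8)/(9.440e-06) = 0.1121 Ω
R₂ = (1.72×10^-8)(55.9)/(9.440e-06) = 0.1019 Ω
R = R₁ + R₂ = 0.214 Ω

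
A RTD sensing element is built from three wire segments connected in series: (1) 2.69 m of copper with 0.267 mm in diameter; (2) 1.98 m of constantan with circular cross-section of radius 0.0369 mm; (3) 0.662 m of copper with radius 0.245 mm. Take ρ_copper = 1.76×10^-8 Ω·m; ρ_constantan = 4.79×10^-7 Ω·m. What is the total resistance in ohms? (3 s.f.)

Seg 1: A = π(d/2)² = π(1.3350e-04 m)² = 5.599e-08 m²
R_1 = (1.76×10^-8)(2.69)/(5.599e-08) = 0.8456 Ω
Seg 2: A = πr² = π(3.6900e-05 m)² = 4.278e-09 m²
R_2 = (4.79×10^-7)(1.98)/(4.278e-09) = 221.7 Ω
Seg 3: A = πr² = π(2.4500e-04 m)² = 1.886e-07 m²
R_3 = (1.76×10^-8)(0.662)/(1.886e-07) = 0.06179 Ω
R_total = R_1 + R_2 + R_3 = 223 Ω

223 Ω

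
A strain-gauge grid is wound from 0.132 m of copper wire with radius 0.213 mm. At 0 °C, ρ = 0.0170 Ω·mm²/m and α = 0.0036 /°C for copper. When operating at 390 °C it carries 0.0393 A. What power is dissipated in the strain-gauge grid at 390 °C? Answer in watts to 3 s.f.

5.85×10^-5 W

ρ = 0.0170 Ω·mm²/m = 1.70×10^-8 Ω·m
A = πr² = π(2.1300e-04 m)² = 1.425e-07 m²
R₍0₎ = ρL/A = (1.70×10^-8)(0.132)/(1.425e-07) = 0.01574 Ω
R₍390₎ = R₍0₎(1 + αΔT) = 0.01574 × (1 + 0.0036×390) = 0.03785 Ω
P = I²R = (0.0393)² × 0.03785 = 5.85×10^-5 W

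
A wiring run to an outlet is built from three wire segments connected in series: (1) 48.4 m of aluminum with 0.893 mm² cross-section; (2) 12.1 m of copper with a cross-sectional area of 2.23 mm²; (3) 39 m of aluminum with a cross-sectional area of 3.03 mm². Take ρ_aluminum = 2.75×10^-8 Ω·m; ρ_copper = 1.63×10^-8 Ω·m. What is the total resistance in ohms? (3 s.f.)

1.93 Ω

Seg 1: A = 0.893 mm² = 8.930e-07 m²
R_1 = (2.75×10^-8)(48.4)/(8.930e-07) = 1.49 Ω
Seg 2: A = 2.23 mm² = 2.230e-06 m²
R_2 = (1.63×10^-8)(12.1)/(2.230e-06) = 0.08844 Ω
Seg 3: A = 3.03 mm² = 3.030e-06 m²
R_3 = (2.75×10^-8)(39)/(3.030e-06) = 0.354 Ω
R_total = R_1 + R_2 + R_3 = 1.93 Ω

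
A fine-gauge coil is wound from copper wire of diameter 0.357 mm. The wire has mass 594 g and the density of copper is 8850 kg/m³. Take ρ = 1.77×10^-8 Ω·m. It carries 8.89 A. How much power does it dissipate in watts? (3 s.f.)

A = π(d/2)² = π(1.7850e-04 m)² = 1.0010e-07 m²
L = m/(density·A) = 0.594/(8850×1.0010e-07) = 670.5 m
R = ρL/A = (1.77×10^-8)(670.5)/(1.0010e-07) = 118.6 Ω
P = I²R = (8.89)² × 118.6 = 9370 W

9370 W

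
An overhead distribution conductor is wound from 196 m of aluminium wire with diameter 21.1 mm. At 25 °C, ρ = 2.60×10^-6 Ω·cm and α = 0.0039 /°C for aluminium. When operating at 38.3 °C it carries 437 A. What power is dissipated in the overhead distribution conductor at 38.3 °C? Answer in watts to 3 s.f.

2930 W

ρ = 2.60×10^-6 Ω·cm = 2.60×10^-8 Ω·m
A = π(d/2)² = π(1.0550e-02 m)² = 3.497e-04 m²
R₍25₎ = ρL/A = (2.60×10^-8)(196)/(3.497e-04) = 0.01457 Ω
R₍38.3₎ = R₍25₎(1 + αΔT) = 0.01457 × (1 + 0.0039×13.3) = 0.01533 Ω
P = I²R = (437)² × 0.01533 = 2930 W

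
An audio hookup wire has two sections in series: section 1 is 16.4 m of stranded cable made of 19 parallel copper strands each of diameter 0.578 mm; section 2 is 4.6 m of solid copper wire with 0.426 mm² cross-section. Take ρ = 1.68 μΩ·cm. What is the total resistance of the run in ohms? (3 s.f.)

0.237 Ω

ρ = 1.68 μΩ·cm = 1.68×10^-8 Ω·m
Section 1: A_strand = π(2.8900e-04)² = 2.624e-07 m²; R₁ = ρL/(N·A_s) = (1.68×10^-8)(16.4)/(19×2.624e-07) = 0.05527 Ω
Section 2: A = 0.426 mm² = 4.260e-07 m²
R₂ = (1.68×10^-8)(4.6)/(4.260e-07) = 0.1814 Ω
R = R₁ + R₂ = 0.237 Ω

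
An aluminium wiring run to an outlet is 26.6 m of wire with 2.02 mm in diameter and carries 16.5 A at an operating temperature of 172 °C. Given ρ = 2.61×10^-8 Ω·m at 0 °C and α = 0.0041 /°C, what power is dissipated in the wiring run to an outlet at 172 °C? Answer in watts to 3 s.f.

A = π(d/2)² = π(1.0100e-03 m)² = 3.205e-06 m²
R₍0₎ = ρL/A = (2.61×10^-8)(26.6)/(3.205e-06) = 0.2166 Ω
R₍172₎ = R₍0₎(1 + αΔT) = 0.2166 × (1 + 0.0041×172) = 0.3694 Ω
P = I²R = (16.5)² × 0.3694 = 101 W

101 W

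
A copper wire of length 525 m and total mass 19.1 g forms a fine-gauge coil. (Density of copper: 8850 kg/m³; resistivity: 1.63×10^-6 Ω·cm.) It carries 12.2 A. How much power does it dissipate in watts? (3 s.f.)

3.10×10^5 W

ρ = 1.63×10^-6 Ω·cm = 1.63×10^-8 Ω·m
A = m/(density·L) = 0.0191/(8850×525) = 4.1108e-09 m²
R = ρL/A = (1.63×10^-8)(525)/(4.1108e-09) = 2082 Ω
P = I²R = (12.2)² × 2082 = 3.10×10^5 W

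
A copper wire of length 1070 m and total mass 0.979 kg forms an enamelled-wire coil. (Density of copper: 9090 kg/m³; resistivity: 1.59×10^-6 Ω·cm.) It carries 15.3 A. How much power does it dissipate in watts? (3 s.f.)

39600 W

ρ = 1.59×10^-6 Ω·cm = 1.59×10^-8 Ω·m
A = m/(density·L) = 0.979/(9090×1070) = 1.0065e-07 m²
R = ρL/A = (1.59×10^-8)(1070)/(1.0065e-07) = 169 Ω
P = I²R = (15.3)² × 169 = 39600 W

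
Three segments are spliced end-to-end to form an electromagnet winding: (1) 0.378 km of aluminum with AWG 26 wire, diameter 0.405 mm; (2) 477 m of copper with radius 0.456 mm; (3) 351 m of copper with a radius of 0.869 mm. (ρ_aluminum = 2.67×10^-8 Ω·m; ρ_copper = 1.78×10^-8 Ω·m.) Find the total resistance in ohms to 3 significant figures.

Seg 1: A = π(0.405/2 mm)² = π(2.0250e-04 m)² = 1.288e-07 m²
R_1 = (2.67×10^-8)(378)/(1.288e-07) = 78.34 Ω
Seg 2: A = πr² = π(4.5600e-04 m)² = 6.533e-07 m²
R_2 = (1.78×10^-8)(477)/(6.533e-07) = 13 Ω
Seg 3: A = πr² = π(8.6900e-04 m)² = 2.372e-06 m²
R_3 = (1.78×10^-8)(351)/(2.372e-06) = 2.634 Ω
R_total = R_1 + R_2 + R_3 = 94.0 Ω

94.0 Ω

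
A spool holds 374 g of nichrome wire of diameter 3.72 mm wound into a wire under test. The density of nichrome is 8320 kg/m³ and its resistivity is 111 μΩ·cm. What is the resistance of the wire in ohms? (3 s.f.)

0.422 Ω

ρ = 111 μΩ·cm = 1.11×10^-6 Ω·m
A = π(d/2)² = π(1.8600e-03 m)² = 1.0869e-05 m²
L = m/(density·A) = 0.374/(8320×1.0869e-05) = 4.136 m
R = ρL/A = (1.11×10^-6)(4.136)/(1.0869e-05) = 0.422 Ω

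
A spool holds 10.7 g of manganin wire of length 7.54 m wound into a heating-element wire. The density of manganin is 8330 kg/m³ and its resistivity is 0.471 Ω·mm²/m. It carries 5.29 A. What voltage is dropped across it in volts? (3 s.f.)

110 V

ρ = 0.471 Ω·mm²/m = 4.71×10^-7 Ω·m
A = m/(density·L) = 0.0107/(8330×7.54) = 1.7036e-07 m²
R = ρL/A = (4.71×10^-7)(7.54)/(1.7036e-07) = 20.85 Ω
V = IR = 5.29 × 20.85 = 110 V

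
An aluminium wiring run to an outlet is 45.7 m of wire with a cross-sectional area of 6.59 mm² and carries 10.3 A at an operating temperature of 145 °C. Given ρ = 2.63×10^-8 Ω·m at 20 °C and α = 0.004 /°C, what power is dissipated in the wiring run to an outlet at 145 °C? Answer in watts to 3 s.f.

A = 6.59 mm² = 6.590e-06 m²
R₍20₎ = ρL/A = (2.63×10^-8)(45.7)/(6.590e-06) = 0.1824 Ω
R₍145₎ = R₍20₎(1 + αΔT) = 0.1824 × (1 + 0.004×125) = 0.2736 Ω
P = I²R = (10.3)² × 0.2736 = 29.0 W

29.0 W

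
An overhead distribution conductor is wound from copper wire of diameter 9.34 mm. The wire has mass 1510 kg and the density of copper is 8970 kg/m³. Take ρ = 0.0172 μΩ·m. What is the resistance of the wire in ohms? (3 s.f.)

0.617 Ω

ρ = 0.0172 μΩ·m = 1.72×10^-8 Ω·m
A = π(d/2)² = π(4.6700e-03 m)² = 6.8515e-05 m²
L = m/(density·A) = 1510/(8970×6.8515e-05) = 2457 m
R = ρL/A = (1.72×10^-8)(2457)/(6.8515e-05) = 0.617 Ω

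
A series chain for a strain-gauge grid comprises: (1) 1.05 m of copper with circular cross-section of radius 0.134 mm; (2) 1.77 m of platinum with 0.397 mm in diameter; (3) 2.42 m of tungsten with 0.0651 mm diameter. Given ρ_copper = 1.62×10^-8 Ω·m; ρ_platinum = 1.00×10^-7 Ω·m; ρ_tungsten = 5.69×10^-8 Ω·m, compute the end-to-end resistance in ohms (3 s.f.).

43.1 Ω

Seg 1: A = πr² = π(1.3400e-04 m)² = 5.641e-08 m²
R_1 = (1.62×10^-8)(1.05)/(5.641e-08) = 0.3015 Ω
Seg 2: A = π(d/2)² = π(1.9850e-04 m)² = 1.238e-07 m²
R_2 = (1.00×10^-7)(1.77)/(1.238e-07) = 1.43 Ω
Seg 3: A = π(d/2)² = π(3.2550e-05 m)² = 3.329e-09 m²
R_3 = (5.69×10^-8)(2.42)/(3.329e-09) = 41.37 Ω
R_total = R_1 + R_2 + R_3 = 43.1 Ω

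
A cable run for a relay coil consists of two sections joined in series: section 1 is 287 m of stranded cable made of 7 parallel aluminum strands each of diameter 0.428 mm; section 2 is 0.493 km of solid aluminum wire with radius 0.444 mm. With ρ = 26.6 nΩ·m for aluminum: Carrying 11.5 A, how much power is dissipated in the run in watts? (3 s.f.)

ρ = 26.6 nΩ·m = 2.66×10^-8 Ω·m
Section 1: A_strand = π(2.1400e-04)² = 1.439e-07 m²; R₁ = ρL/(N·A_s) = (2.66×10^-8)(287)/(7×1.439e-07) = 7.58 Ω
Section 2: A = πr² = π(4.4400e-04 m)² = 6.193e-07 m²
R₂ = (2.66×10^-8)(493)/(6.193e-07) = 21.17 Ω
R = R₁ + R₂ = 28.75 Ω
P = I²R = (11.5)² × 28.75 = 3800 W

3800 W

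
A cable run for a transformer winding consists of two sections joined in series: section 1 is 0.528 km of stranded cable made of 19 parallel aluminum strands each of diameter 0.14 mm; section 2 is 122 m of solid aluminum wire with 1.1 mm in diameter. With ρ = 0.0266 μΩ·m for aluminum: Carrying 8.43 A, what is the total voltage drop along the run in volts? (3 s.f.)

ρ = 0.0266 μΩ·m = 2.66×10^-8 Ω·m
Section 1: A_strand = π(7.0000e-05)² = 1.539e-08 m²; R₁ = ρL/(N·A_s) = (2.66×10^-8)(528)/(19×1.539e-08) = 48.02 Ω
Section 2: A = π(d/2)² = π(5.5000e-04 m)² = 9.503e-07 m²
R₂ = (2.66×10^-8)(122)/(9.503e-07) = 3.415 Ω
R = R₁ + R₂ = 51.43 Ω
V = IR = 8.43 × 51.43 = 434 V

434 V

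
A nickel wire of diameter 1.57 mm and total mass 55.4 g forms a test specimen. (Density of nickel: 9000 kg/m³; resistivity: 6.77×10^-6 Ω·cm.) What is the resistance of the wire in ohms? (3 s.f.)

0.111 Ω

ρ = 6.77×10^-6 Ω·cm = 6.77×10^-8 Ω·m
A = π(d/2)² = π(7.8500e-04 m)² = 1.9359e-06 m²
L = m/(density·A) = 0.0554/(9000×1.9359e-06) = 3.18 m
R = ρL/A = (6.77×10^-8)(3.18)/(1.9359e-06) = 0.111 Ω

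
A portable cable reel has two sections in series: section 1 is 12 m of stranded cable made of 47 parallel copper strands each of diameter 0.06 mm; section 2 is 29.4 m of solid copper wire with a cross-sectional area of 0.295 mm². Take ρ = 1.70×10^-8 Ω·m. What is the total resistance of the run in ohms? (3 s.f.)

Section 1: A_strand = π(3.0000e-05)² = 2.827e-09 m²; R₁ = ρL/(N·A_s) = (1.70×10^-8)(12)/(47×2.827e-09) = 1.535 Ω
Section 2: A = 0.295 mm² = 2.950e-07 m²
R₂ = (1.70×10^-8)(29.4)/(2.950e-07) = 1.694 Ω
R = R₁ + R₂ = 3.23 Ω

3.23 Ω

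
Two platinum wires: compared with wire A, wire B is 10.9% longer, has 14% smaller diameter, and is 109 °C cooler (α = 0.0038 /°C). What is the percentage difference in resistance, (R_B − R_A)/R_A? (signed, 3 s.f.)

-12.2%

R ∝ ρL/d² with ρ ∝ (1+αΔT), so R_B/R_A = (1 + 10.9/100) × (1 − 14/100)⁻² × (1 − 0.0038×109)
= 1.109 × 1.352 × 0.5858 = 0.8784
(R_B − R_A)/R_A = 0.8784 − 1 = -12.2%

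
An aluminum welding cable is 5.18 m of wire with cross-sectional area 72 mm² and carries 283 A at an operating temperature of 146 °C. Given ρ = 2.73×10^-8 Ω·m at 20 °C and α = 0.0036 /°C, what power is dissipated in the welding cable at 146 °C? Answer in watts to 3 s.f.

A = 72 mm² = 7.200e-05 m²
R₍20₎ = ρL/A = (2.73×10^-8)(5.18)/(7.200e-05) = 0.001964 Ω
R₍146₎ = R₍20₎(1 + αΔT) = 0.001964 × (1 + 0.0036×126) = 0.002855 Ω
P = I²R = (283)² × 0.002855 = 229 W

229 W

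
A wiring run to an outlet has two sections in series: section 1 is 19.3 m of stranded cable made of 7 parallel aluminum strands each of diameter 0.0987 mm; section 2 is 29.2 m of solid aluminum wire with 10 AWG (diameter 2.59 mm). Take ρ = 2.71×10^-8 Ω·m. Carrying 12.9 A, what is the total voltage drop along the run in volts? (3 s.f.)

128 V

Section 1: A_strand = π(4.9350e-05)² = 7.651e-09 m²; R₁ = ρL/(N·A_s) = (2.71×10^-8)(19.3)/(7×7.651e-09) = 9.766 Ω
Section 2: A = π(2.59/2 mm)² = π(1.2950e-03 m)² = 5.269e-06 m²
R₂ = (2.71×10^-8)(29.2)/(5.269e-06) = 0.1502 Ω
R = R₁ + R₂ = 9.916 Ω
V = IR = 12.9 × 9.916 = 128 V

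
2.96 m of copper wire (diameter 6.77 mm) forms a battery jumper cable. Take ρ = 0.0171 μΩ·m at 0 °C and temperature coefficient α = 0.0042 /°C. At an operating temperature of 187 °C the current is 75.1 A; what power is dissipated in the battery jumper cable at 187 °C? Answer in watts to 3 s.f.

ρ = 0.0171 μΩ·m = 1.71×10^-8 Ω·m
A = π(d/2)² = π(3.3850e-03 m)² = 3.600e-05 m²
R₍0₎ = ρL/A = (1.71×10^-8)(2.96)/(3.600e-05) = 0.001406 Ω
R₍187₎ = R₍0₎(1 + αΔT) = 0.001406 × (1 + 0.0042×187) = 0.00251 Ω
P = I²R = (75.1)² × 0.00251 = 14.2 W

14.2 W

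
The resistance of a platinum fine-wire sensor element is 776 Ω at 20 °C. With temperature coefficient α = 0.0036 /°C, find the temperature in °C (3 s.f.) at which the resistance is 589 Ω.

R = R₀(1 + α(T − T₀)) ⇒ T = T₀ + (R/R₀ − 1)/α
T = 20 + (589/776 − 1)/0.0036 = 20 + (-0.241)/0.0036 = -46.9 °C

-46.9 °C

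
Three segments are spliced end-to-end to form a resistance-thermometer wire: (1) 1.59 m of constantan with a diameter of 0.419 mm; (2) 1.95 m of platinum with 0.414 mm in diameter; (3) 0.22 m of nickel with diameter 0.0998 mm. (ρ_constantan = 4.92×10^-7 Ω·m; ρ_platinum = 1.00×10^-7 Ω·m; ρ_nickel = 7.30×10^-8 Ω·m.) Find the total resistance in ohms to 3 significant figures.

Seg 1: A = π(d/2)² = π(2.0950e-04 m)² = 1.379e-07 m²
R_1 = (4.92×10^-7)(1.59)/(1.379e-07) = 5.673 Ω
Seg 2: A = π(d/2)² = π(2.0700e-04 m)² = 1.346e-07 m²
R_2 = (1.00×10^-7)(1.95)/(1.346e-07) = 1.449 Ω
Seg 3: A = π(d/2)² = π(4.9900e-05 m)² = 7.823e-09 m²
R_3 = (7.30×10^-8)(0.22)/(7.823e-09) = 2.053 Ω
R_total = R_1 + R_2 + R_3 = 9.18 Ω

9.18 Ω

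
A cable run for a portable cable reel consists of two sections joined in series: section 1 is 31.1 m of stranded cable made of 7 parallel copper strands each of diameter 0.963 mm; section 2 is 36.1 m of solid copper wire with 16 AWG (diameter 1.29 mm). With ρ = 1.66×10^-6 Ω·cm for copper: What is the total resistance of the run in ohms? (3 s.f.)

ρ = 1.66×10^-6 Ω·cm = 1.66×10^-8 Ω·m
Section 1: A_strand = π(4.8150e-04)² = 7.284e-07 m²; R₁ = ρL/(N·A_s) = (1.66×10^-8)(31.1)/(7×7.284e-07) = 0.1013 Ω
Section 2: A = π(1.29/2 mm)² = π(6.4500e-04 m)² = 1.307e-06 m²
R₂ = (1.66×10^-8)(36.1)/(1.307e-06) = 0.4585 Ω
R = R₁ + R₂ = 0.560 Ω

0.560 Ω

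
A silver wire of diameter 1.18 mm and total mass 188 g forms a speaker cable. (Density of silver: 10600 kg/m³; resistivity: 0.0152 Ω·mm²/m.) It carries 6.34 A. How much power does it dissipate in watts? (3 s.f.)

ρ = 0.0152 Ω·mm²/m = 1.52×10^-8 Ω·m
A = π(d/2)² = π(5.9000e-04 m)² = 1.0936e-06 m²
L = m/(density·A) = 0.188/(10600×1.0936e-06) = 16.22 m
R = ρL/A = (1.52×10^-8)(16.22)/(1.0936e-06) = 0.2254 Ω
P = I²R = (6.34)² × 0.2254 = 9.06 W

9.06 W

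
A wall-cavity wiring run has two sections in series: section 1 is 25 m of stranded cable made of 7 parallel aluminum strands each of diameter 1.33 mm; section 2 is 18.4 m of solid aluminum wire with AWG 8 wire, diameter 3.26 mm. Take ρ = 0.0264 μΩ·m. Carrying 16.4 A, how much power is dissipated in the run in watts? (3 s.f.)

33.9 W

ρ = 0.0264 μΩ·m = 2.64×10^-8 Ω·m
Section 1: A_strand = π(6.6500e-04)² = 1.389e-06 m²; R₁ = ρL/(N·A_s) = (2.64×10^-8)(25)/(7×1.389e-06) = 0.06787 Ω
Section 2: A = π(3.26/2 mm)² = π(1.6300e-03 m)² = 8.347e-06 m²
R₂ = (2.64×10^-8)(18.4)/(8.347e-06) = 0.0582 Ω
R = R₁ + R₂ = 0.1261 Ω
P = I²R = (16.4)² × 0.1261 = 33.9 W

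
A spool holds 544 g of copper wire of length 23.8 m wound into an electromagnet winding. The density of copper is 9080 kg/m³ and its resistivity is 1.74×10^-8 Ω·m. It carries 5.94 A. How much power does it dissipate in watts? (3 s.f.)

5.80 W

A = m/(density·L) = 0.544/(9080×23.8) = 2.5173e-06 m²
R = ρL/A = (1.74×10^-8)(23.8)/(2.5173e-06) = 0.1645 Ω
P = I²R = (5.94)² × 0.1645 = 5.80 W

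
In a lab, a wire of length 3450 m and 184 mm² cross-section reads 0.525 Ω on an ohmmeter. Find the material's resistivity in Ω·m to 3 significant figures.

2.80×10^-8 Ω·m

A = 184 mm² = 1.840e-04 m²
ρ = RA/L = (0.525)(1.840e-04)/(3450) = 2.80×10^-8 Ω·m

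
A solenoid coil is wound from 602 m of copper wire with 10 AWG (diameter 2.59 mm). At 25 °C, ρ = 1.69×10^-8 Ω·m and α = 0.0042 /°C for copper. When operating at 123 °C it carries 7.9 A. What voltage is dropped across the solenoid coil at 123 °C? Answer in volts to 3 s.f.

21.5 V

A = π(2.59/2 mm)² = π(1.2950e-03 m)² = 5.269e-06 m²
R₍25₎ = ρL/A = (1.69×10^-8)(602)/(5.269e-06) = 1.931 Ω
R₍123₎ = R₍25₎(1 + αΔT) = 1.931 × (1 + 0.0042×98) = 2.726 Ω
V = IR = 7.9 × 2.726 = 21.5 V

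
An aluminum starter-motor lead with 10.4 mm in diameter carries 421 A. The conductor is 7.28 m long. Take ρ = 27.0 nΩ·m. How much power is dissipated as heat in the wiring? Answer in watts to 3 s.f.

410 W

ρ = 27.0 nΩ·m = 2.70×10^-8 Ω·m
A = π(d/2)² = π(5.2000e-03 m)² = 8.495e-05 m²
R = ρL/A = (2.70×10^-8)(7.28)/(8.495e-05) = 0.002314 Ω
P = I²R = (421)² × 0.002314 = 410 W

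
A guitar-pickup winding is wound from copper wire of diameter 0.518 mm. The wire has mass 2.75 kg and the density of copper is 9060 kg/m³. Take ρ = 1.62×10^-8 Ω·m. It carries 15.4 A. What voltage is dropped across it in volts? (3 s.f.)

A = π(d/2)² = π(2.5900e-04 m)² = 2.1074e-07 m²
L = m/(density·A) = 2.75/(9060×2.1074e-07) = 1440 m
R = ρL/A = (1.62×10^-8)(1440)/(2.1074e-07) = 110.7 Ω
V = IR = 15.4 × 110.7 = 1710 V

1710 V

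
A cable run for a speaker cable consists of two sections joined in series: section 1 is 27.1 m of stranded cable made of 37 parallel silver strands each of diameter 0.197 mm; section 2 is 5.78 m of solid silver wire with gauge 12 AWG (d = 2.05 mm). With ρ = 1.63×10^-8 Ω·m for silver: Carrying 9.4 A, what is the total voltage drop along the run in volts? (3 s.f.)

Section 1: A_strand = π(9.8500e-05)² = 3.048e-08 m²; R₁ = ρL/(N·A_s) = (1.63×10^-8)(27.1)/(37×3.048e-08) = 0.3917 Ω
Section 2: A = π(2.05/2 mm)² = π(1.0250e-03 m)² = 3.301e-06 m²
R₂ = (1.63×10^-8)(5.78)/(3.301e-06) = 0.02854 Ω
R = R₁ + R₂ = 0.4202 Ω
V = IR = 9.4 × 0.4202 = 3.95 V

3.95 V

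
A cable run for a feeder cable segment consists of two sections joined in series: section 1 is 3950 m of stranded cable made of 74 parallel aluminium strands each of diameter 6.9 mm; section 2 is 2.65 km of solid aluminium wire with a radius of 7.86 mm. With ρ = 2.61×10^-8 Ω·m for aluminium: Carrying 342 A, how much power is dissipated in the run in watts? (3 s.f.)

Section 1: A_strand = π(3.4500e-03)² = 3.739e-05 m²; R₁ = ρL/(N·A_s) = (2.61×10^-8)(3950)/(74×3.739e-05) = 0.03726 Ω
Section 2: A = πr² = π(7.8600e-03 m)² = 1.941e-04 m²
R₂ = (2.61×10^-8)(2650)/(1.941e-04) = 0.3564 Ω
R = R₁ + R₂ = 0.3936 Ω
P = I²R = (342)² × 0.3936 = 46000 W

46000 W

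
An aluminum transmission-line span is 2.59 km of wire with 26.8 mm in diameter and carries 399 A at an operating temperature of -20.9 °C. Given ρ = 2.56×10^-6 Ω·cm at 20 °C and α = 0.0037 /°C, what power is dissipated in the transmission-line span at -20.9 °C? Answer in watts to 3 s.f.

15900 W

ρ = 2.56×10^-6 Ω·cm = 2.56×10^-8 Ω·m
A = π(d/2)² = π(1.3400e-02 m)² = 5.641e-04 m²
R₍20₎ = ρL/A = (2.56×10^-8)(2590)/(5.641e-04) = 0.1175 Ω
R₍-20.9₎ = R₍20₎(1 + αΔT) = 0.1175 × (1 + 0.0037×-40.9) = 0.09975 Ω
P = I²R = (399)² × 0.09975 = 15900 W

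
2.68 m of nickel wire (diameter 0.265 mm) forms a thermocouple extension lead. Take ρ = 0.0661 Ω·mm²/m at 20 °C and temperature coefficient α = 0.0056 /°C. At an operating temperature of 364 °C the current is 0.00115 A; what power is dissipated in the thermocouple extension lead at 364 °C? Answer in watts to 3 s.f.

1.24×10^-5 W

ρ = 0.0661 Ω·mm²/m = 6.61×10^-8 Ω·m
A = π(d/2)² = π(1.3250e-04 m)² = 5.515e-08 m²
R₍20₎ = ρL/A = (6.61×10^-8)(2.68)/(5.515e-08) = 3.212 Ω
R₍364₎ = R₍20₎(1 + αΔT) = 3.212 × (1 + 0.0056×344) = 9.399 Ω
P = I²R = (0.00115)² × 9.399 = 1.24×10^-5 W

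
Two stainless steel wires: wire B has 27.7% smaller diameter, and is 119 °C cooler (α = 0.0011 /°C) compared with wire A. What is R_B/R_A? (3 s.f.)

1.66

R ∝ ρL/d² with ρ ∝ (1+αΔT), so R_B/R_A = (1 − 27.7/100)⁻² × (1 − 0.0011×119)
= 1.913 × 0.8691 = 1.66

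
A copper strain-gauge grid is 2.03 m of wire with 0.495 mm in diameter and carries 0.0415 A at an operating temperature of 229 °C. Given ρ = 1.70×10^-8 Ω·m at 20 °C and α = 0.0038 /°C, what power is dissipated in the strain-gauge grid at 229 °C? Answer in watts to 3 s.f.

A = π(d/2)² = π(2.4750e-04 m)² = 1.924e-07 m²
R₍20₎ = ρL/A = (1.70×10^-8)(2.03)/(1.924e-07) = 0.1793 Ω
R₍229₎ = R₍20₎(1 + αΔT) = 0.1793 × (1 + 0.0038×209) = 0.3217 Ω
P = I²R = (0.0415)² × 0.3217 = 5.54×10^-4 W

5.54×10^-4 W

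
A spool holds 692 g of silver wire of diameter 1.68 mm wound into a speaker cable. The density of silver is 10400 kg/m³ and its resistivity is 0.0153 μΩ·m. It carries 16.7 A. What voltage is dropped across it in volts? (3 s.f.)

3.46 V

ρ = 0.0153 μΩ·m = 1.53×10^-8 Ω·m
A = π(d/2)² = π(8.4000e-04 m)² = 2.2167e-06 m²
L = m/(density·A) = 0.692/(10400×2.2167e-06) = 30.02 m
R = ρL/A = (1.53×10^-8)(30.02)/(2.2167e-06) = 0.2072 Ω
V = IR = 16.7 × 0.2072 = 3.46 V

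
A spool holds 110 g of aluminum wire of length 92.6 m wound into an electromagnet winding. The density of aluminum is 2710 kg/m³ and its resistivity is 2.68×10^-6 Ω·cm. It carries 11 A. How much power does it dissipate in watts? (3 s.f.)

685 W

ρ = 2.68×10^-6 Ω·cm = 2.68×10^-8 Ω·m
A = m/(density·L) = 0.11/(2710×92.6) = 4.3834e-07 m²
R = ρL/A = (2.68×10^-8)(92.6)/(4.3834e-07) = 5.662 Ω
P = I²R = (11)² × 5.662 = 685 W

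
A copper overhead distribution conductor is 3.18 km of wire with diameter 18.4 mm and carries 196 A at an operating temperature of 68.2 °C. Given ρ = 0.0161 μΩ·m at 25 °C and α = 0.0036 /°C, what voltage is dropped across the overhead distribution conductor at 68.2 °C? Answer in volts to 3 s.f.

43.6 V

ρ = 0.0161 μΩ·m = 1.61×10^-8 Ω·m
A = π(d/2)² = π(9.2000e-03 m)² = 2.659e-04 m²
R₍25₎ = ρL/A = (1.61×10^-8)(3180)/(2.659e-04) = 0.1925 Ω
R₍68.2₎ = R₍25₎(1 + αΔT) = 0.1925 × (1 + 0.0036×43.2) = 0.2225 Ω
V = IR = 196 × 0.2225 = 43.6 V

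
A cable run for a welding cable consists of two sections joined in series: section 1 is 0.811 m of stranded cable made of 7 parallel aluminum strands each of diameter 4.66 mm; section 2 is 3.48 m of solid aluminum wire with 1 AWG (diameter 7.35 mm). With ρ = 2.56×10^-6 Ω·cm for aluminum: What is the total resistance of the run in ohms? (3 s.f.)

ρ = 2.56×10^-6 Ω·cm = 2.56×10^-8 Ω·m
Section 1: A_strand = π(2.3300e-03)² = 1.706e-05 m²; R₁ = ρL/(N·A_s) = (2.56×10^-8)(0.811)/(7×1.706e-05) = 1.739×10^-4 Ω
Section 2: A = π(7.35/2 mm)² = π(3.6750e-03 m)² = 4.243e-05 m²
R₂ = (2.56×10^-8)(3.48)/(4.243e-05) = 0.0021 Ω
R = R₁ + R₂ = 0.00227 Ω

0.00227 Ω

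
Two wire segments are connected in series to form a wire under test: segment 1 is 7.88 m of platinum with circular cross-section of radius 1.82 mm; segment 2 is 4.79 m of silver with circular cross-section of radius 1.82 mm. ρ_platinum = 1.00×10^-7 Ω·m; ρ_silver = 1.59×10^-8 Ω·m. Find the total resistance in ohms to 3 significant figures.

Segment 1: A = πr² = π(1.8200e-03 m)² = 1.041e-05 m²
R₁ = ρL/A = (1.00×10^-7)(7.88)/(1.041e-05) = 0.07572 Ω
R₂ = (1.59×10^-8)(4.79)/(1.041e-05) = 0.007319 Ω
R = R₁ + R₂ = 0.0830 Ω

0.0830 Ω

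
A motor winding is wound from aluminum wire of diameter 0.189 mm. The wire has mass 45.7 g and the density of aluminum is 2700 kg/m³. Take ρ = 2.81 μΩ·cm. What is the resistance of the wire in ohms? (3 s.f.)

604 Ω

ρ = 2.81 μΩ·cm = 2.81×10^-8 Ω·m
A = π(d/2)² = π(9.4500e-05 m)² = 2.8055e-08 m²
L = m/(density·A) = 0.0457/(2700×2.8055e-08) = 603.3 m
R = ρL/A = (2.81×10^-8)(603.3)/(2.8055e-08) = 604 Ω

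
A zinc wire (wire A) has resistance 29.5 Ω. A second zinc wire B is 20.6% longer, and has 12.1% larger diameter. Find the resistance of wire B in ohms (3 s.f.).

28.3 Ω

R ∝ L/d², so R_B/R_A = (1 + 20.6/100) × (1 + 12.1/100)⁻²
= 1.206 × 0.7958 = 0.9597
R_B = 0.9597 × 29.5 = 28.3 Ω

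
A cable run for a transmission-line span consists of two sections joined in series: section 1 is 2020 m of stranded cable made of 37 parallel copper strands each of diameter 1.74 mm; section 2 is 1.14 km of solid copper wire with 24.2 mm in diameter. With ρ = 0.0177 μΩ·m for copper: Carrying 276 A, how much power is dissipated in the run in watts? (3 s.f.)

34300 W

ρ = 0.0177 μΩ·m = 1.77×10^-8 Ω·m
Section 1: A_strand = π(8.7000e-04)² = 2.378e-06 m²; R₁ = ρL/(N·A_s) = (1.77×10^-8)(2020)/(37×2.378e-06) = 0.4064 Ω
Section 2: A = π(d/2)² = π(1.2100e-02 m)² = 4.600e-04 m²
R₂ = (1.77×10^-8)(1140)/(4.600e-04) = 0.04387 Ω
R = R₁ + R₂ = 0.4503 Ω
P = I²R = (276)² × 0.4503 = 34300 W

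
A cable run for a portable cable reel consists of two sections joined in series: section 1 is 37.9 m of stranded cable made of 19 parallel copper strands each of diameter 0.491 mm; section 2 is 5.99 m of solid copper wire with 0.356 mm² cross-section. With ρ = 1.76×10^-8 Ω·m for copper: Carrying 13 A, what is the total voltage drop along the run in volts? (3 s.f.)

Section 1: A_strand = π(2.4550e-04)² = 1.893e-07 m²; R₁ = ρL/(N·A_s) = (1.76×10^-8)(37.9)/(19×1.893e-07) = 0.1854 Ω
Section 2: A = 0.356 mm² = 3.560e-07 m²
R₂ = (1.76×10^-8)(5.99)/(3.560e-07) = 0.2961 Ω
R = R₁ + R₂ = 0.4816 Ω
V = IR = 13 × 0.4816 = 6.26 V

6.26 V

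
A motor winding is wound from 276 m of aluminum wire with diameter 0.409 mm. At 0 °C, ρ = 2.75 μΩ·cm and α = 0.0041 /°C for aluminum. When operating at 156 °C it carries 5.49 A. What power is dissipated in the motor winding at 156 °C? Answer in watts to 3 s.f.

ρ = 2.75 μΩ·cm = 2.75×10^-8 Ω·m
A = π(d/2)² = π(2.0450e-04 m)² = 1.314e-07 m²
R₍0₎ = ρL/A = (2.75×10^-8)(276)/(1.314e-07) = 57.77 Ω
R₍156₎ = R₍0₎(1 + αΔT) = 57.77 × (1 + 0.0041×156) = 94.72 Ω
P = I²R = (5.49)² × 94.72 = 2850 W

2850 W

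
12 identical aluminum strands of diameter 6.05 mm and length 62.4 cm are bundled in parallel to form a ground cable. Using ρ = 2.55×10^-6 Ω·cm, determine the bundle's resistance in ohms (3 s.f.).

4.61×10^-5 Ω

ρ = 2.55×10^-6 Ω·cm = 2.55×10^-8 Ω·m
A_strand = π(3.0250e-03 m)² = 2.875e-05 m²
R_strand = ρL/A = (2.55×10^-8)(0.624)/(2.875e-05) = 5.535×10^-4 Ω
R_total = R_strand/N = 5.535×10^-4/12 = 4.61×10^-5 Ω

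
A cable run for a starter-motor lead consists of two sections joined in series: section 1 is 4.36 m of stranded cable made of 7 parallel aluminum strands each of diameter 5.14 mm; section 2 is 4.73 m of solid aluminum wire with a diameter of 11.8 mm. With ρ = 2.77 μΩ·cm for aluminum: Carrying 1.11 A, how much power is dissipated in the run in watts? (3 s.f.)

0.00250 W

ρ = 2.77 μΩ·cm = 2.77×10^-8 Ω·m
Section 1: A_strand = π(2.5700e-03)² = 2.075e-05 m²; R₁ = ρL/(N·A_s) = (2.77×10^-8)(4.36)/(7×2.075e-05) = 8.315×10^-4 Ω
Section 2: A = π(d/2)² = π(5.9000e-03 m)² = 1.094e-04 m²
R₂ = (2.77×10^-8)(4.73)/(1.094e-04) = 0.001198 Ω
R = R₁ + R₂ = 0.00203 Ω
P = I²R = (1.11)² × 0.00203 = 0.00250 W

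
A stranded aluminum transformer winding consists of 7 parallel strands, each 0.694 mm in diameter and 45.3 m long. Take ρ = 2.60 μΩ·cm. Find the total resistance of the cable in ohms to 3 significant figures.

ρ = 2.60 μΩ·cm = 2.60×10^-8 Ω·m
A_strand = π(3.4700e-04 m)² = 3.783e-07 m²
R_strand = ρL/A = (2.60×10^-8)(45.3)/(3.783e-07) = 3.114 Ω
R_total = R_strand/N = 3.114/7 = 0.445 Ω

0.445 Ω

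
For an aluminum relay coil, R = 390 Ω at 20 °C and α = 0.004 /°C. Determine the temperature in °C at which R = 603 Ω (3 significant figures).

R = R₀(1 + α(T − T₀)) ⇒ T = T₀ + (R/R₀ − 1)/α
T = 20 + (603/390 − 1)/0.004 = 20 + (0.5462)/0.004 = 157 °C

157 °C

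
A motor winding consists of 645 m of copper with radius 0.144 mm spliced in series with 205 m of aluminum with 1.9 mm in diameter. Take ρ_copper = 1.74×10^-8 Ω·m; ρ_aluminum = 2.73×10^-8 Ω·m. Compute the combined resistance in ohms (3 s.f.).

174 Ω

Segment 1: A = πr² = π(1.4400e-04 m)² = 6.514e-08 m²
R₁ = ρL/A = (1.74×10^-8)(645)/(6.514e-08) = 172.3 Ω
Segment 2: A = π(d/2)² = π(9.5000e-04 m)² = 2.835e-06 m²
R₂ = (2.73×10^-8)(205)/(2.835e-06) = 1.974 Ω
R = R₁ + R₂ = 174 Ω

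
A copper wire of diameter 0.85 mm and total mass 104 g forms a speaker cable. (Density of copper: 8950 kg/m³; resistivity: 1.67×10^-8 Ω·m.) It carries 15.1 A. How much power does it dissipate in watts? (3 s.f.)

137 W

A = π(d/2)² = π(4.2500e-04 m)² = 5.6745e-07 m²
L = m/(density·A) = 0.104/(8950×5.6745e-07) = 20.48 m
R = ρL/A = (1.67×10^-8)(20.48)/(5.6745e-07) = 0.6027 Ω
P = I²R = (15.1)² × 0.6027 = 137 W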